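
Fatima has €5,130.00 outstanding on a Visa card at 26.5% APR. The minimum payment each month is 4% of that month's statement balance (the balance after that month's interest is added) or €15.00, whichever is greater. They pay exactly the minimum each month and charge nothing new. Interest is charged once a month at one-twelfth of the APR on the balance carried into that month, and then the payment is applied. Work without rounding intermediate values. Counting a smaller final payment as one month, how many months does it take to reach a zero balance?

175 months

Monthly rate r = 26.5%/12 = 2.20833% = 0.0220833.
While 4% of the post-interest balance exceeds €15.00, each month B ← (B·(1+r))·(1 − 0.04), i.e. B shrinks by the factor (1+r)·0.96 = 0.9812.
This holds for months 1–139. Entering month 140 the balance is €366.79; 4% of the post-interest balance is now below €15.00, so the flat €15.00 minimum applies from here.
From month 140 a fixed €15.00 at rate r clears €366.79 in 36 more payments. Total: 139 + 36 = 175 months.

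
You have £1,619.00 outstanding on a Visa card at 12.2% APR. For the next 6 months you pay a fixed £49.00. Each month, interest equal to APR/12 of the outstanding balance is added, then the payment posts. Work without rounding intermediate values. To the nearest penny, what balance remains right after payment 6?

Monthly rate r = 12.2%/12 = 1.01667% = 0.0101667.
Each month: B ← B·(1+r) − £49.00.
Month 1: interest £16.46; balance after payment £1,586.46.
Month 2: interest £16.13; balance after payment £1,553.59.
Month 3: interest £15.79; balance after payment £1,520.38.
Month 4: interest £15.46; balance after payment £1,486.84.
Month 5: interest £15.12; balance after payment £1,452.96.
Month 6: interest £14.77; balance after payment £1,418.73.

£1,418.73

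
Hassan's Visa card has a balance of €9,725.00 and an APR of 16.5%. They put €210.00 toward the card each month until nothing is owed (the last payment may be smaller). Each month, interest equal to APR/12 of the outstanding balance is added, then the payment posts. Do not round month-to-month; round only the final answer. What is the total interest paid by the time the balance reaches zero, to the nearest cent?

€5,847.67

Monthly rate r = 16.5%/12 = 1.375% = 0.01375.
Payoff takes n = ⌈−ln(1 − rB₀/P)/ln(1+r)⌉ = ⌈74.155⌉ = 75 payments; the last is €32.67.
Total paid = 74·€210.00 + €32.67 = €15,572.67.
Total interest = total paid − principal = €15,572.67 − €9,725.00 = €5,847.67.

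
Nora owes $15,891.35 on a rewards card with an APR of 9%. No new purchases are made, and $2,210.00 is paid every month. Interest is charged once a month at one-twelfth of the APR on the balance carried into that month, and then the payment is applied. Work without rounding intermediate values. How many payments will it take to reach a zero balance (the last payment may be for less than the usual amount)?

Monthly rate r = 9%/12 = 0.75% = 0.0075.
Recurrence: B ← B·(1+r) − $2,210.00.
Month 1: interest $119.19; balance after payment $13,800.54.
Month 2: interest $103.50; balance after payment $11,694.04.
Closed form: n = −ln(1 − rB₀/P)/ln(1+r) = −ln(0.94607)/ln(1.0075) ≈ 7.420, so the balance reaches zero during payment 8.

8 payments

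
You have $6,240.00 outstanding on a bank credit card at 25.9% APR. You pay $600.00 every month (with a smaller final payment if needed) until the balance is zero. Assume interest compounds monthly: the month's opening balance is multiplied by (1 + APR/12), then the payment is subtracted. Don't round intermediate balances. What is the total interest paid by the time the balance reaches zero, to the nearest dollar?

Monthly rate r = 25.9%/12 = 2.15833% = 0.0215833.
Payoff takes n = ⌈−ln(1 − rB₀/P)/ln(1+r)⌉ = ⌈11.904⌉ = 12 payments; the last is $543.23.
Total paid = 11·$600.00 + $543.23 = $7,143.23.
Total interest = total paid − principal = $7,143.23 − $6,240.00 = $903.23.

$903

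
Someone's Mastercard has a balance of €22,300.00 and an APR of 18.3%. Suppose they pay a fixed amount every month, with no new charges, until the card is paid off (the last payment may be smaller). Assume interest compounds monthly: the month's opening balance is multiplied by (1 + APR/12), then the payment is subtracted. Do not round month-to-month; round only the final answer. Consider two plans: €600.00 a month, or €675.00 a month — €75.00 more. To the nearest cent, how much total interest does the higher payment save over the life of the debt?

€1,907.85

Monthly rate r = 18.3%/12 = 1.525% = 0.01525.
At €600.00/mo: n = ⌈−ln(1 − rB₀/P)/ln(1+r)⌉ = 56 payments (last €164.14); total interest = total paid − €22,300.00 = €10,864.14.
At €675.00/mo: 47 payments (last €206.29); total interest €8,956.29.
Interest saved = €10,864.14 − €8,956.29 = €1,907.85.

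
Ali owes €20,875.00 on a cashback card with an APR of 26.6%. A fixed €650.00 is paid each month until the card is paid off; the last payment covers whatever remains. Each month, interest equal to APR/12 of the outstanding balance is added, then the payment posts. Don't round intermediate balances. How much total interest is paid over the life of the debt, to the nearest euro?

€16,020

Monthly rate r = 26.6%/12 = 2.21667% = 0.0221667.
Payoff takes n = ⌈−ln(1 − rB₀/P)/ln(1+r)⌉ = ⌈56.759⌉ = 57 payments; the last is €494.67.
Total paid = 56·€650.00 + €494.67 = €36,894.67.
Total interest = total paid − principal = €36,894.67 − €20,875.00 = €16,019.67.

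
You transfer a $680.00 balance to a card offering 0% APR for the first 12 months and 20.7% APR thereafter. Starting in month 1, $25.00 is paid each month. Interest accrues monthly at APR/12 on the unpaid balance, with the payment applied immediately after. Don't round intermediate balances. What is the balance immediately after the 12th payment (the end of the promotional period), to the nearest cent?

Promo months 1–12 at r₀ = 0%/12 = 0; months 13+ at r₁ = 20.7%/12 = 0.01725.
After month 12 (no interest yet): B = $680.00 − 12·$25.00 = $380.00.

$380.00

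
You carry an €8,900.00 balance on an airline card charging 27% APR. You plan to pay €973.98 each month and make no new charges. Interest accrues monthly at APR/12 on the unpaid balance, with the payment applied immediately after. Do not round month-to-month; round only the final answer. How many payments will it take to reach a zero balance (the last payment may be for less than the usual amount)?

Monthly rate r = 27%/12 = 2.25% = 0.0225.
Recurrence: B ← B·(1+r) − €973.98.
Month 1: interest €200.25; balance after payment €8,126.27.
Month 2: interest €182.84; balance after payment €7,335.13.
Closed form: n = −ln(1 − rB₀/P)/ln(1+r) = −ln(0.7944)/ln(1.0225) ≈ 10.344, so the balance reaches zero during payment 11.

11 months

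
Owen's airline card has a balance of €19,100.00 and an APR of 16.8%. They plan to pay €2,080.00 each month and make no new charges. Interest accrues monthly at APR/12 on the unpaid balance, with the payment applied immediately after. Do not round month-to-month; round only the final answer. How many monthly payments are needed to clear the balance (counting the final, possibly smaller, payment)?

10 months

Monthly rate r = 16.8%/12 = 1.4% = 0.014.
Recurrence: B ← B·(1+r) − €2,080.00.
Month 1: interest €267.40; balance after payment €17,287.40.
Month 2: interest €242.02; balance after payment €15,449.42.
Closed form: n = −ln(1 − rB₀/P)/ln(1+r) = −ln(0.87144)/ln(1.014) ≈ 9.898, so the balance reaches zero during payment 10.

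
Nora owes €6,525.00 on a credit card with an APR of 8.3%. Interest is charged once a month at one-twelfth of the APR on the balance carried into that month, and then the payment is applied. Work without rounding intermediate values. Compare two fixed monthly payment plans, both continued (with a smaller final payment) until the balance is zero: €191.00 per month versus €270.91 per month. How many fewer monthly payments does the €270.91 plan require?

13 fewer payments

Monthly rate r = 8.3%/12 = 0.691667% = 0.00691667.
At €191.00/mo: n = ⌈−ln(1 − rB₀/P)/ln(1+r)⌉ = 40 payments (last €20.70); total interest = total paid − €6,525.00 = €944.70.
At €270.91/mo: 27 payments (last €118.80); total interest €637.46.
Payments saved = 40 − 27 = 13.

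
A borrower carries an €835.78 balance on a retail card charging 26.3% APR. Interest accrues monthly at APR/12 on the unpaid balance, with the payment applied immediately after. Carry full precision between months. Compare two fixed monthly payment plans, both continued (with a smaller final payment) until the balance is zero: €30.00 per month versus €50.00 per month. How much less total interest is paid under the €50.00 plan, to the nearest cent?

Monthly rate r = 26.3%/12 = 2.19167% = 0.0219167.
At €30.00/mo: n = ⌈−ln(1 − rB₀/P)/ln(1+r)⌉ = 44 payments (last €15.12); total interest = total paid − €835.78 = €469.34.
At €50.00/mo: 22 payments (last €2.28); total interest €216.50.
Interest saved = €469.34 − €216.50 = €252.84.

€252.84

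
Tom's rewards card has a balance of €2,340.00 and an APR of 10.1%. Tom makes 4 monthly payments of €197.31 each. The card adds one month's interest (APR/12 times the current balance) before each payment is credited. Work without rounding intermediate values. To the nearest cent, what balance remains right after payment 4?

Monthly rate r = 10.1%/12 = 0.841667% = 0.00841667.
Each month: B ← B·(1+r) − €197.31.
Month 1: interest €19.70; balance after payment €2,162.39.
Month 2: interest €18.20; balance after payment €1,983.28.
Month 3: interest €16.69; balance after payment €1,802.66.
Month 4: interest €15.17; balance after payment €1,620.52.

€1,620.52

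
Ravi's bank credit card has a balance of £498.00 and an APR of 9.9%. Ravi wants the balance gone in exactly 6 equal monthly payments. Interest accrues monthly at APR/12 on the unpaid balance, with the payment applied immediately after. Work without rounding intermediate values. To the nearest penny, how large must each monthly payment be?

Monthly rate r = 9.9%/12 = 0.825% = 0.00825.
Level-payment amortization: P = B₀·r / (1 − (1+r)^(−n)) = 498.00·0.00825 / (1 − 1.00825^(−6)).
Denominator 1 − (1+r)^(−6) = 0.0481015582.
P = 4.1085 / 0.0481015582 ≈ 85.41.

£85.41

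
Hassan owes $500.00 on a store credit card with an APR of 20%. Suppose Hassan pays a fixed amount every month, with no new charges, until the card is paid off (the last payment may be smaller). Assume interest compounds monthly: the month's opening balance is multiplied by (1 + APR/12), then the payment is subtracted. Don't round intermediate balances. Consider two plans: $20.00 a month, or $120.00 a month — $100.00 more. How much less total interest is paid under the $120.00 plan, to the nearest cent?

Monthly rate r = 20%/12 = 1.66667% = 0.0166667.
At $20.00/mo: n = ⌈−ln(1 − rB₀/P)/ln(1+r)⌉ = 33 payments (last $12.21); total interest = total paid − $500.00 = $152.21.
At $120.00/mo: 5 payments (last $42.74); total interest $22.74.
Interest saved = $152.21 − $22.74 = $129.47.

$129.47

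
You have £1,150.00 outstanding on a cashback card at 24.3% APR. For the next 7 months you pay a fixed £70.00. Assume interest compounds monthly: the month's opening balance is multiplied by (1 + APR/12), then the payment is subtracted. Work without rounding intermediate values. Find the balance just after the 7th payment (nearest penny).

Monthly rate r = 24.3%/12 = 2.025% = 0.02025.
Each month: B ← B·(1+r) − £70.00.
Month 1: interest £23.29; balance after payment £1,103.29.
Month 2: interest £22.34; balance after payment £1,055.63.
Month 3: interest £21.38; balance after payment £1,007.01.
Month 4: interest £20.39; balance after payment £957.40.
Month 5: interest £19.39; balance after payment £906.78.
Month 6: interest £18.36; balance after payment £855.15.
Month 7: interest £17.32; balance after payment £802.46.

£802.46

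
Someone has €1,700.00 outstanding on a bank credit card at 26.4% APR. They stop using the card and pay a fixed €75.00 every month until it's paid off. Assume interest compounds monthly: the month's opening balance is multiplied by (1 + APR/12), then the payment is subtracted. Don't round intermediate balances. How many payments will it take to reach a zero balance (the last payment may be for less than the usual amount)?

32 payments

Monthly rate r = 26.4%/12 = 2.2% = 0.022.
Recurrence: B ← B·(1+r) − €75.00.
Month 1: interest €37.40; balance after payment €1,662.40.
Month 2: interest €36.57; balance after payment €1,623.97.
Closed form: n = −ln(1 − rB₀/P)/ln(1+r) = −ln(0.50133)/ln(1.022) ≈ 31.730, so the balance reaches zero during payment 32.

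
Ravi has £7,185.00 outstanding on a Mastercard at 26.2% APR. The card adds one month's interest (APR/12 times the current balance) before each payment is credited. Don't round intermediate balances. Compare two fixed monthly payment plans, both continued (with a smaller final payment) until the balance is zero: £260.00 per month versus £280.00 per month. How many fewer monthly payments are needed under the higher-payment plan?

4 fewer payments

Monthly rate r = 26.2%/12 = 2.18333% = 0.0218333.
At £260.00/mo: n = ⌈−ln(1 − rB₀/P)/ln(1+r)⌉ = 43 payments (last £212.08); total interest = total paid − £7,185.00 = £3,947.08.
At £280.00/mo: 39 payments (last £10.87); total interest £3,465.87.
Payments saved = 43 − 39 = 4.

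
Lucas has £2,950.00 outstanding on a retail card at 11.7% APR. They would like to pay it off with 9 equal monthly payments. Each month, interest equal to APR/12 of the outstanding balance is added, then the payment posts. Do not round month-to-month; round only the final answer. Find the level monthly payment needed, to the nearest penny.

£343.96

Monthly rate r = 11.7%/12 = 0.975% = 0.00975.
Level-payment amortization: P = B₀·r / (1 − (1+r)^(−n)) = 2950.00·0.00975 / (1 − 1.00975^(−9)).
Denominator 1 − (1+r)^(−9) = 0.0836207569.
P = 28.7625 / 0.0836207569 ≈ 343.96.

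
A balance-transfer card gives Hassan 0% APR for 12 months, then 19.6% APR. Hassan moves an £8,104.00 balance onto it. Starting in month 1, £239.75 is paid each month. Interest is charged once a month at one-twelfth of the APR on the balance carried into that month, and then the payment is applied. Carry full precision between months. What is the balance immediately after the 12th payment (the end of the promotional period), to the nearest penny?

Promo months 1–12 at r₀ = 0%/12 = 0; months 13+ at r₁ = 19.6%/12 = 0.0163333.
After month 12 (no interest yet): B = £8,104.00 − 12·£239.75 = £5,227.00.

£5,227.00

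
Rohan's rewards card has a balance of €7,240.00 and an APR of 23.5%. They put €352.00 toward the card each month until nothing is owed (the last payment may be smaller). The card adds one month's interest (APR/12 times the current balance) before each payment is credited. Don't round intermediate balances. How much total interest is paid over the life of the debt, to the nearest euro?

€2,117

Monthly rate r = 23.5%/12 = 1.95833% = 0.0195833.
Payoff takes n = ⌈−ln(1 − rB₀/P)/ln(1+r)⌉ = ⌈26.580⌉ = 27 payments; the last is €204.97.
Total paid = 26·€352.00 + €204.97 = €9,356.97.
Total interest = total paid − principal = €9,356.97 − €7,240.00 = €2,116.97.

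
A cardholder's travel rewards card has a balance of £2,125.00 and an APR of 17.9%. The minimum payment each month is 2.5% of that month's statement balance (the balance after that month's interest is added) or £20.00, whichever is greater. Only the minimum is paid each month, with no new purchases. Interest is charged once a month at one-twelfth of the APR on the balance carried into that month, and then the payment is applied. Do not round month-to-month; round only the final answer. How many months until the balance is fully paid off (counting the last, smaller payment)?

Monthly rate r = 17.9%/12 = 1.49167% = 0.0149167.
While 2.5% of the post-interest balance exceeds £20.00, each month B ← (B·(1+r))·(1 − 0.025), i.e. B shrinks by the factor (1+r)·0.975 = 0.98954.
This holds for months 1–95. Entering month 96 the balance is £782.86; 2.5% of the post-interest balance is now below £20.00, so the flat £20.00 minimum applies from here.
From month 96 a fixed £20.00 at rate r clears £782.86 in 60 more payments. Total: 95 + 60 = 155 months.

155 months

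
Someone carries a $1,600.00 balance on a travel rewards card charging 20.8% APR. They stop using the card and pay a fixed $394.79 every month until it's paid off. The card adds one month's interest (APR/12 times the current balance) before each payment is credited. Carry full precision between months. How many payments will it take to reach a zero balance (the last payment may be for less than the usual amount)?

Monthly rate r = 20.8%/12 = 1.73333% = 0.0173333.
Recurrence: B ← B·(1+r) − $394.79.
Month 1: interest $27.73; balance after payment $1,232.94.
Month 2: interest $21.37; balance after payment $859.52.
Month 3: interest $14.90; balance after payment $479.63.
Month 4: interest $8.31; balance after payment $93.16.
Month 5: interest $1.61; balance after payment $0.00.

5 payments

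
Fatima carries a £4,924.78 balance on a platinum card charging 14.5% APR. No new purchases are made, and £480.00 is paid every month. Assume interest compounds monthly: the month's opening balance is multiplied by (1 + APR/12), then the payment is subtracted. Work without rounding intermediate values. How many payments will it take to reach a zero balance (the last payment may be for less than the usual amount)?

12 months

Monthly rate r = 14.5%/12 = 1.20833% = 0.0120833.
Recurrence: B ← B·(1+r) − £480.00.
Month 1: interest £59.51; balance after payment £4,504.29.
Month 2: interest £54.43; balance after payment £4,078.71.
Closed form: n = −ln(1 − rB₀/P)/ln(1+r) = −ln(0.87603)/ln(1.01208) ≈ 11.020, so the balance reaches zero during payment 12.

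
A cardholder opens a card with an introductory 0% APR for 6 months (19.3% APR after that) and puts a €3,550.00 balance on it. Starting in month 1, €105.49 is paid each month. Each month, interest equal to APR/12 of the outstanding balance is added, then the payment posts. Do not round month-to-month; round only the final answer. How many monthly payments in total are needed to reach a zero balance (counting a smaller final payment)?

43 months

Promo months 1–6 at r₀ = 0%/12 = 0; months 7+ at r₁ = 19.3%/12 = 0.0160833.
After month 6 (no interest yet): B = €3,550.00 − 6·€105.49 = €2,917.06.
Then at r₁ with €105.49/mo: n₂ = −ln(1 − r₁·B/P)/ln(1+r₁) ≈ 36.87 → 37 more payments.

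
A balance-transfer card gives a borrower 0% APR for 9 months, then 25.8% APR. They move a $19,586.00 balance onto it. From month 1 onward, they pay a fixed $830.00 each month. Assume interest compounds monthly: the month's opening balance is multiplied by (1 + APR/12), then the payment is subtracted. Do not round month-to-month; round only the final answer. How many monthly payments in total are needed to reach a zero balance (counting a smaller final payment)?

27 months

Promo months 1–9 at r₀ = 0%/12 = 0; months 10+ at r₁ = 25.8%/12 = 0.0215.
After month 9 (no interest yet): B = $19,586.00 − 9·$830.00 = $12,116.00.
Then at r₁ with $830.00/mo: n₂ = −ln(1 − r₁·B/P)/ln(1+r₁) ≈ 17.71 → 18 more payments.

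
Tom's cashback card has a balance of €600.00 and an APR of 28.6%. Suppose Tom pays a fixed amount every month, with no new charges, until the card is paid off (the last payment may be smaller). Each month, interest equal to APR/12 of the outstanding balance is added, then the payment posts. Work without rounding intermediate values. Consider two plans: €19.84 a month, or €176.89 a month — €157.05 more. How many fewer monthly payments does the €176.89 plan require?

51 fewer payments

Monthly rate r = 28.6%/12 = 2.38333% = 0.0238333.
At €19.84/mo: n = ⌈−ln(1 − rB₀/P)/ln(1+r)⌉ = 55 payments (last €3.24); total interest = total paid − €600.00 = €474.60.
At €176.89/mo: 4 payments (last €102.91); total interest €33.58.
Payments saved = 55 − 4 = 51.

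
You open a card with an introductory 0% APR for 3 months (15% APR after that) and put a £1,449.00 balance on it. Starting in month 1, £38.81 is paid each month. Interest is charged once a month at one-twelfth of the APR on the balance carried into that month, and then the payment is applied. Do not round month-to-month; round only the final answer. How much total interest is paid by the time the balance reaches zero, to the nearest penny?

£419.21

Promo months 1–3 at r₀ = 0%/12 = 0; months 4+ at r₁ = 15%/12 = 0.0125.
After month 3 (no interest yet): B = £1,449.00 − 3·£38.81 = £1,332.57.
Then at r₁ with £38.81/mo: n₂ = −ln(1 − r₁·B/P)/ln(1+r₁) ≈ 45.14 → 46 more payments.
Total paid = 48·£38.81 + £5.33 = £1,868.21; interest = £1,868.21 − £1,449.00 = £419.21.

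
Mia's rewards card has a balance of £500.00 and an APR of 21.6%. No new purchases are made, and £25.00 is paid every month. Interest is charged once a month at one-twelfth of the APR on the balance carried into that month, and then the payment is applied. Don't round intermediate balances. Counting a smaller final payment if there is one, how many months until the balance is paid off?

26 payments

Monthly rate r = 21.6%/12 = 1.8% = 0.018.
Recurrence: B ← B·(1+r) − £25.00.
Month 1: interest £9.00; balance after payment £484.00.
Month 2: interest £8.71; balance after payment £467.71.
Closed form: n = −ln(1 − rB₀/P)/ln(1+r) = −ln(0.64)/ln(1.018) ≈ 25.016, so the balance reaches zero during payment 26.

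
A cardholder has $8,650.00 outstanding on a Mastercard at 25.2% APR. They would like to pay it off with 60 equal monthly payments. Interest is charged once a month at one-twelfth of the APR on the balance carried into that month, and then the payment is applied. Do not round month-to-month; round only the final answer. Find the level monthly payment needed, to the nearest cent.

Monthly rate r = 25.2%/12 = 2.1% = 0.021.
Level-payment amortization: P = B₀·r / (1 − (1+r)^(−n)) = 8650.00·0.021 / (1 − 1.021^(−60)).
Denominator 1 − (1+r)^(−60) = 0.712620705.
P = 181.65 / 0.712620705 ≈ 254.90.

$254.90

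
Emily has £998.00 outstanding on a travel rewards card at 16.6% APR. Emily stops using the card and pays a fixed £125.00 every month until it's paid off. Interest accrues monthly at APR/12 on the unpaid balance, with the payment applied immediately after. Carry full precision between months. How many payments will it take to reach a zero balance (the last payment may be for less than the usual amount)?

9 months

Monthly rate r = 16.6%/12 = 1.38333% = 0.0138333.
Recurrence: B ← B·(1+r) − £125.00.
Month 1: interest £13.81; balance after payment £886.81.
Month 2: interest £12.27; balance after payment £774.07.
Closed form: n = −ln(1 − rB₀/P)/ln(1+r) = −ln(0.88955)/ln(1.01383) ≈ 8.519, so the balance reaches zero during payment 9.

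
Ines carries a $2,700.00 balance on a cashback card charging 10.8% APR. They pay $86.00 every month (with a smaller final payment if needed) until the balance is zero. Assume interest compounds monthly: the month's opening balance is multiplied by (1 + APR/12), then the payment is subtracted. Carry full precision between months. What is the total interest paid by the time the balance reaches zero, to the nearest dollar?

Monthly rate r = 10.8%/12 = 0.9% = 0.009.
Payoff takes n = ⌈−ln(1 − rB₀/P)/ln(1+r)⌉ = ⌈37.062⌉ = 38 payments; the last is $5.33.
Total paid = 37·$86.00 + $5.33 = $3,187.33.
Total interest = total paid − principal = $3,187.33 − $2,700.00 = $487.33.

$487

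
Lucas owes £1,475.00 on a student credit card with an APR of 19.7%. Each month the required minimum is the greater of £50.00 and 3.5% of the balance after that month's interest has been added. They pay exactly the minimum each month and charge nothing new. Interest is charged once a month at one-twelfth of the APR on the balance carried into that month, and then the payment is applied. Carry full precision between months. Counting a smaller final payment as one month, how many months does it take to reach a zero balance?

41 months

Monthly rate r = 19.7%/12 = 1.64167% = 0.0164167.
While 3.5% of the post-interest balance exceeds £50.00, each month B ← (B·(1+r))·(1 − 0.035), i.e. B shrinks by the factor (1+r)·0.965 = 0.98084.
This holds for months 1–3. Entering month 4 the balance is £1,391.84; 3.5% of the post-interest balance is now below £50.00, so the flat £50.00 minimum applies from here.
From month 4 a fixed £50.00 at rate r clears £1,391.84 in 38 more payments. Total: 3 + 38 = 41 months.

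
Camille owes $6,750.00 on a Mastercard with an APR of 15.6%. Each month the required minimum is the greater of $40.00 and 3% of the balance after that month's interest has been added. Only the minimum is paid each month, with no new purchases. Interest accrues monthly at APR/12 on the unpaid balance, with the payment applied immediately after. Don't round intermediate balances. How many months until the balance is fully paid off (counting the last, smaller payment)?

Monthly rate r = 15.6%/12 = 1.3% = 0.013.
While 3% of the post-interest balance exceeds $40.00, each month B ← (B·(1+r))·(1 − 0.03), i.e. B shrinks by the factor (1+r)·0.97 = 0.98261.
This holds for months 1–94. Entering month 95 the balance is $1,297.58; 3% of the post-interest balance is now below $40.00, so the flat $40.00 minimum applies from here.
From month 95 a fixed $40.00 at rate r clears $1,297.58 in 43 more payments. Total: 94 + 43 = 137 months.

137 months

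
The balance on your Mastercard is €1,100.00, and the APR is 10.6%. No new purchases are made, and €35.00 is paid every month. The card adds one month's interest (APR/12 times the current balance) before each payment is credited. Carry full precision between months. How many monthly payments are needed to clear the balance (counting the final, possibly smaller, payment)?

37 months

Monthly rate r = 10.6%/12 = 0.883333% = 0.00883333.
Recurrence: B ← B·(1+r) − €35.00.
Month 1: interest €9.72; balance after payment €1,074.72.
Month 2: interest €9.49; balance after payment €1,049.21.
Closed form: n = −ln(1 − rB₀/P)/ln(1+r) = −ln(0.72238)/ln(1.00883) ≈ 36.978, so the balance reaches zero during payment 37.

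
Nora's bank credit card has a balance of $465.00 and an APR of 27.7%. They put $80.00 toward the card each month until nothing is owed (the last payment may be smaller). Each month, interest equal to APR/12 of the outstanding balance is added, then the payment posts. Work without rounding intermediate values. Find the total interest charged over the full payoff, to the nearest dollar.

$40

Monthly rate r = 27.7%/12 = 2.30833% = 0.0230833.
Payoff takes n = ⌈−ln(1 − rB₀/P)/ln(1+r)⌉ = ⌈6.313⌉ = 7 payments; the last is $25.24.
Total paid = 6·$80.00 + $25.24 = $505.24.
Total interest = total paid − principal = $505.24 − $465.00 = $40.24.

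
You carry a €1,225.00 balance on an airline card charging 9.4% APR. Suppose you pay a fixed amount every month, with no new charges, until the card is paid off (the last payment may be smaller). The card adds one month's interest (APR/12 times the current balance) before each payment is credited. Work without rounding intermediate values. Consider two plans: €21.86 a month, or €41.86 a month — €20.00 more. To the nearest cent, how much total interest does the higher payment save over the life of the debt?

Monthly rate r = 9.4%/12 = 0.783333% = 0.00783333.
At €21.86/mo: n = ⌈−ln(1 − rB₀/P)/ln(1+r)⌉ = 75 payments (last €1.60); total interest = total paid − €1,225.00 = €394.24.
At €41.86/mo: 34 payments (last €15.49); total interest €171.87.
Interest saved = €394.24 − €171.87 = €222.37.

€222.37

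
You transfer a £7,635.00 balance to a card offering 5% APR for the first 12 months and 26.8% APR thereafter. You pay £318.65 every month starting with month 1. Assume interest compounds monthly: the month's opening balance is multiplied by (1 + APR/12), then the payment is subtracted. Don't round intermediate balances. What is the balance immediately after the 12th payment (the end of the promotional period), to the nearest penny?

£4,112.96

Promo months 1–12 at r₀ = 5%/12 = 0.00416667; months 13+ at r₁ = 26.8%/12 = 0.0223333.
After month 12: iterate B ← B·(1+r₀) − £318.65 for 12 months → £4,112.96.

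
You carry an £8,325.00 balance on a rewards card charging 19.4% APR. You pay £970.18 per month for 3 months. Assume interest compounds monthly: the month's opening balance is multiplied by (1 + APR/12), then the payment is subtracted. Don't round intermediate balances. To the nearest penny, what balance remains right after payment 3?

£5,777.48

Monthly rate r = 19.4%/12 = 1.61667% = 0.0161667.
Each month: B ← B·(1+r) − £970.18.
Month 1: interest £134.59; balance after payment £7,489.41.
Month 2: interest £121.08; balance after payment £6,640.31.
Month 3: interest £107.35; balance after payment £5,777.48.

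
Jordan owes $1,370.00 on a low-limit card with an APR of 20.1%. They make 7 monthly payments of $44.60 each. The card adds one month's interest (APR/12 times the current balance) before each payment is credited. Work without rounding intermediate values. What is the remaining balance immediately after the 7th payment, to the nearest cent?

$1,210.60

Monthly rate r = 20.1%/12 = 1.675% = 0.01675.
Each month: B ← B·(1+r) − $44.60.
Month 1: interest $22.95; balance after payment $1,348.35.
Month 2: interest $22.58; balance after payment $1,326.33.
Month 3: interest $22.22; balance after payment $1,303.95.
Month 4: interest $21.84; balance after payment $1,281.19.
Month 5: interest $21.46; balance after payment $1,258.05.
Month 6: interest $21.07; balance after payment $1,234.52.
Month 7: interest $20.68; balance after payment $1,210.60.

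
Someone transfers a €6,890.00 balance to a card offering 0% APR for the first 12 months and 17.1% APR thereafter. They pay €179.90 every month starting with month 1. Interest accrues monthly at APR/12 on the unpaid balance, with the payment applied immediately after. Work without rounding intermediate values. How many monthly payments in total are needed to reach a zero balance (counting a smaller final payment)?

46 payments

Promo months 1–12 at r₀ = 0%/12 = 0; months 13+ at r₁ = 17.1%/12 = 0.01425.
After month 12 (no interest yet): B = €6,890.00 − 12·€179.90 = €4,731.20.
Then at r₁ with €179.90/mo: n₂ = −ln(1 − r₁·B/P)/ln(1+r₁) ≈ 33.19 → 34 more payments.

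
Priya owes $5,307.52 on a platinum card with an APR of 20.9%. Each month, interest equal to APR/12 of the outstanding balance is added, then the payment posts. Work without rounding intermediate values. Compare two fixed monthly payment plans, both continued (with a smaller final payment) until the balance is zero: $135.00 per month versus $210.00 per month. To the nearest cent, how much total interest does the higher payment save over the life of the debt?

Monthly rate r = 20.9%/12 = 1.74167% = 0.0174167.
At $135.00/mo: n = ⌈−ln(1 − rB₀/P)/ln(1+r)⌉ = 67 payments (last $115.38); total interest = total paid − $5,307.52 = $3,717.86.
At $210.00/mo: 34 payments (last $126.32); total interest $1,748.80.
Interest saved = $3,717.86 − $1,748.80 = $1,969.06.

$1,969.06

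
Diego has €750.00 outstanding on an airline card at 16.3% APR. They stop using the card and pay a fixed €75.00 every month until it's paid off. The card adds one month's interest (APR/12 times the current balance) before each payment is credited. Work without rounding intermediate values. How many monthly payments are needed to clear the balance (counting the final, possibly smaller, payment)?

Monthly rate r = 16.3%/12 = 1.35833% = 0.0135833.
Recurrence: B ← B·(1+r) − €75.00.
Month 1: interest €10.19; balance after payment €685.19.
Month 2: interest €9.31; balance after payment €619.49.
Closed form: n = −ln(1 − rB₀/P)/ln(1+r) = −ln(0.86417)/ln(1.01358) ≈ 10.821, so the balance reaches zero during payment 11.

11 months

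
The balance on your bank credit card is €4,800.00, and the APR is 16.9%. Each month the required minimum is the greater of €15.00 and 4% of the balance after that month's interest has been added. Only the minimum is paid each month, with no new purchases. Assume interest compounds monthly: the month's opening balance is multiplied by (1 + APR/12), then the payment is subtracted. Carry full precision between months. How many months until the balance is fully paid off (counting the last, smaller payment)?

Monthly rate r = 16.9%/12 = 1.40833% = 0.0140833.
While 4% of the post-interest balance exceeds €15.00, each month B ← (B·(1+r))·(1 − 0.04), i.e. B shrinks by the factor (1+r)·0.96 = 0.97352.
This holds for months 1–96. Entering month 97 the balance is €365.05; 4% of the post-interest balance is now below €15.00, so the flat €15.00 minimum applies from here.
From month 97 a fixed €15.00 at rate r clears €365.05 in 31 more payments. Total: 96 + 31 = 127 months.

127 months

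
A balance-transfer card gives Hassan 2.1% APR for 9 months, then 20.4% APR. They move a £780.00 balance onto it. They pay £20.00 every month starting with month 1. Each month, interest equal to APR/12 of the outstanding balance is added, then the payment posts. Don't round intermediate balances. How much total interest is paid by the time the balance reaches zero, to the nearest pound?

Promo months 1–9 at r₀ = 2.1%/12 = 0.00175; months 10+ at r₁ = 20.4%/12 = 0.017.
After month 9: iterate B ← B·(1+r₀) − £20.00 for 9 months → £611.11.
Then at r₁ with £20.00/mo: n₂ = −ln(1 − r₁·B/P)/ln(1+r₁) ≈ 43.47 → 44 more payments.
Total paid = 52·£20.00 + £9.47 = £1,049.47; interest = £1,049.47 − £780.00 = £269.47.

£269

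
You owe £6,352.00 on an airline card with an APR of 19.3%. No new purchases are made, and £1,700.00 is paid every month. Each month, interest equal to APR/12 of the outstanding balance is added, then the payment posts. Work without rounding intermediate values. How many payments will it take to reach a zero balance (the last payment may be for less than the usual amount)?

4 months

Monthly rate r = 19.3%/12 = 1.60833% = 0.0160833.
Recurrence: B ← B·(1+r) − £1,700.00.
Month 1: interest £102.16; balance after payment £4,754.16.
Month 2: interest £76.46; balance after payment £3,130.62.
Month 3: interest £50.35; balance after payment £1,480.97.
Month 4: interest £23.82; balance after payment £0.00.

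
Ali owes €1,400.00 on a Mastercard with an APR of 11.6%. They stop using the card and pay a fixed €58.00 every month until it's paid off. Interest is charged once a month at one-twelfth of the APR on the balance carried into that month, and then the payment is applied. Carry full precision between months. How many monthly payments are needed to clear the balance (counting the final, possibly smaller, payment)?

Monthly rate r = 11.6%/12 = 0.966667% = 0.00966667.
Recurrence: B ← B·(1+r) − €58.00.
Month 1: interest €13.53; balance after payment €1,355.53.
Month 2: interest €13.10; balance after payment €1,310.64.
Closed form: n = −ln(1 − rB₀/P)/ln(1+r) = −ln(0.76667)/ln(1.00967) ≈ 27.619, so the balance reaches zero during payment 28.

28 months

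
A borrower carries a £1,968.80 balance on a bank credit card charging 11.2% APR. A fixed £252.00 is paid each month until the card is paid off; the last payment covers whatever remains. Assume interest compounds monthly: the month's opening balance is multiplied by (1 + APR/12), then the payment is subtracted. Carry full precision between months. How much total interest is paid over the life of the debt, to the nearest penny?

£85.15

Monthly rate r = 11.2%/12 = 0.933333% = 0.00933333.
Payoff takes n = ⌈−ln(1 − rB₀/P)/ln(1+r)⌉ = ⌈8.150⌉ = 9 payments; the last is £37.95.
Total paid = 8·£252.00 + £37.95 = £2,053.95.
Total interest = total paid − principal = £2,053.95 − £1,968.80 = £85.15.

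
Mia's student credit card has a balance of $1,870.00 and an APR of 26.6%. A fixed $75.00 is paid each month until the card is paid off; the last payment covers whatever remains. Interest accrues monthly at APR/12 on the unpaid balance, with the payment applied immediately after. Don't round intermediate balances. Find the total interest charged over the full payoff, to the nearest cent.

$882.23

Monthly rate r = 26.6%/12 = 2.21667% = 0.0221667.
Payoff takes n = ⌈−ln(1 − rB₀/P)/ln(1+r)⌉ = ⌈36.694⌉ = 37 payments; the last is $52.23.
Total paid = 36·$75.00 + $52.23 = $2,752.23.
Total interest = total paid − principal = $2,752.23 − $1,870.00 = $882.23.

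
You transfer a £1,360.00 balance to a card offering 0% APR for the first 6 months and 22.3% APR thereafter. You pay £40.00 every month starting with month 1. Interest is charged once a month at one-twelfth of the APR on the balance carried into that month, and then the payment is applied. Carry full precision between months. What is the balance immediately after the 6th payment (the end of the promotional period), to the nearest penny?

£1,120.00

Promo months 1–6 at r₀ = 0%/12 = 0; months 7+ at r₁ = 22.3%/12 = 0.0185833.
After month 6 (no interest yet): B = £1,360.00 − 6·£40.00 = £1,120.00.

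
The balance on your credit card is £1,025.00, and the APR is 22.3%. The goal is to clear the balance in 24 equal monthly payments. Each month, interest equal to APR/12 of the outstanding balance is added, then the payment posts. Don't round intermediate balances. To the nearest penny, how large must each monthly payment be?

Monthly rate r = 22.3%/12 = 1.85833% = 0.0185833.
Level-payment amortization: P = B₀·r / (1 − (1+r)^(−n)) = 1025.00·0.0185833 / (1 − 1.01858^(−24)).
Denominator 1 − (1+r)^(−24) = 0.357190298.
P = 19.0479 / 0.357190298 ≈ 53.33.

£53.33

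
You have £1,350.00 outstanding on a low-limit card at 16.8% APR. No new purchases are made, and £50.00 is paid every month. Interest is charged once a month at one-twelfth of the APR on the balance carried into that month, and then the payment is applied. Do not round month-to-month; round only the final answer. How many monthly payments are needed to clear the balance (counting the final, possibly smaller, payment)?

35 months

Monthly rate r = 16.8%/12 = 1.4% = 0.014.
Recurrence: B ← B·(1+r) − £50.00.
Month 1: interest £18.90; balance after payment £1,318.90.
Month 2: interest £18.46; balance after payment £1,287.36.
Closed form: n = −ln(1 − rB₀/P)/ln(1+r) = −ln(0.622)/ln(1.014) ≈ 34.152, so the balance reaches zero during payment 35.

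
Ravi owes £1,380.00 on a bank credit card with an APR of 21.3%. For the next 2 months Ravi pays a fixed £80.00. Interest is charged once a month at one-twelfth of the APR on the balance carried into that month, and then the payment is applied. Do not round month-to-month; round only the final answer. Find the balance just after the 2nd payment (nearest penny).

£1,268.00

Monthly rate r = 21.3%/12 = 1.775% = 0.01775.
Each month: B ← B·(1+r) − £80.00.
Month 1: interest £24.50; balance after payment £1,324.49.
Month 2: interest £23.51; balance after payment £1,268.00.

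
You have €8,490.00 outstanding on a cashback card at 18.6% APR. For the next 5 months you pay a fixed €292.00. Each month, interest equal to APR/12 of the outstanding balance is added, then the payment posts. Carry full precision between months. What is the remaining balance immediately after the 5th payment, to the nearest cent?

Monthly rate r = 18.6%/12 = 1.55% = 0.0155.
Each month: B ← B·(1+r) − €292.00.
Month 1: interest €131.60; balance after payment €8,329.59.
Month 2: interest €129.11; balance after payment €8,166.70.
Month 3: interest €126.58; balance after payment €8,001.29.
Month 4: interest €124.02; balance after payment €7,833.31.
Month 5: interest €121.42; balance after payment €7,662.72.

€7,662.72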